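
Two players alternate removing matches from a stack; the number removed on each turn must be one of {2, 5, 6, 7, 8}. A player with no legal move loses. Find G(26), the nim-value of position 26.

n :  0  1  2  3  4  5  6  7  8  9 10 11 12 13 14 15 16 17 18 19 20 21 22 23 24 25 26
G :  0  0  1  1  0  2  1  3  2  2  3  3  4  0  0  1  1  0  2  1  3  2  2  3  3  4  0

0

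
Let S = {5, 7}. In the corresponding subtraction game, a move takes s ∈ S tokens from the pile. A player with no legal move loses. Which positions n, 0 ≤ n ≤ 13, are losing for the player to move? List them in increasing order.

G(0) = 0
G(1) = mex{} = 0
G(2) = mex{} = 0
G(3) = mex{} = 0
G(4) = mex{} = 0
G(5) = mex{0} = 1
G(6) = mex{0} = 1
G(7) = mex{0,0} = 1
G(8) = mex{0,0} = 1
G(9) = mex{0,0} = 1
G(10) = mex{1,0} = 2
G(11) = mex{1,0} = 2
G(12) = mex{1,1} = 0
G(13) = mex{1,1} = 0
P-positions are exactly the n with G(n) = 0.

0, 1, 2, 3, 4, 12, 13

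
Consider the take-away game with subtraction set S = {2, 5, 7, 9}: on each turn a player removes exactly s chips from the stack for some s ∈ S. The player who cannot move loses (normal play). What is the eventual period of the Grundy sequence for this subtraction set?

26

n :  0  1  2  3  4  5  6  7  8  9 10 11 12 13 14 15 16 17 18 19 20 21 22 23 24 25 26 27 28 29 30 31 32 33 34 35 36 37 38 39 40 41 42 43 44 45 46 47 48 49 50 51 52 53
G :  0  0  1  1  0  2  1  3  2  2  3  3  0  4  1  0  0  1  1  2  2  3  3  2  4  3  0  0  1  1  0  2  1  3  2  2  3  3  0  4  1  0  0  1  1  2  2  3  3  2  4  3  0  0
G(n+26) = G(n) holds for n = 0,…,8 (a full window of length max(S) = 9), so the sequence is purely periodic with period 26.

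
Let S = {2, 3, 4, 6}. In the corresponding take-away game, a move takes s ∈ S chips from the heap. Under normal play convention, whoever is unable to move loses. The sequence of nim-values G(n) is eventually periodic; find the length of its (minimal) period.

G(0) = 0
G(1) = mex{} = 0
G(2) = mex{0} = 1
G(3) = mex{0,0} = 1
G(4) = mex{1,0,0} = 2
G(5) = mex{1,1,0} = 2
G(6) = mex{2,1,1,0} = 3
G(7) = mex{2,2,1,0} = 3
G(8) = mex{3,2,2,1} = 0
G(9) = mex{3,3,2,1} = 0
G(10) = mex{0,3,3,2} = 1
G(11) = mex{0,0,3,2} = 1
G(12) = mex{1,0,0,3} = 2
G(13) = mex{1,1,0,3} = 2
G(14) = mex{2,1,1,0} = 3
G(15) = mex{2,2,1,0} = 3
G(16) = mex{3,2,2,1} = 0
G(17) = mex{3,3,2,1} = 0
G(n+8) = G(n) holds for n = 0,…,5 (a full window of length max(S) = 6), so the sequence is purely periodic with period 8.

8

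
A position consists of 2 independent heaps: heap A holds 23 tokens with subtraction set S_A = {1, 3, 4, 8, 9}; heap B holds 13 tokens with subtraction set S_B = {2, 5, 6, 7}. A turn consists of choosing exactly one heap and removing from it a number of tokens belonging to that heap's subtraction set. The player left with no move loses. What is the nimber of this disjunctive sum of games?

2

Heap A, S = {1, 3, 4, 8, 9}:
n :  0  1  2  3  4  5  6  7  8  9 10 11 12 13 14 15 16 17 18 19 20 21 22 23
G :  0  1  0  1  2  3  2  0  1  4  3  2  0  1  0  1  2  3  2  0  1  4  3  2
G_A(23) = 2.
Heap B, S = {2, 5, 6, 7}:
n :  0  1  2  3  4  5  6  7  8  9 10 11 12 13
G :  0  0  1  1  0  2  1  3  2  2  3  3  0  0
G_B(13) = 0.
Combined Grundy value = 2 ⊕ 0 = 2.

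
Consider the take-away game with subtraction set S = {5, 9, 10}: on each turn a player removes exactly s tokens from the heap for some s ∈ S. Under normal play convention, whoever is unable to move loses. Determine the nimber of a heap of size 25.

2

G(0) = 0
G(1) = mex{} = 0
G(2) = mex{} = 0
G(3) = mex{} = 0
G(4) = mex{} = 0
G(5) = mex{0} = 1
G(6) = mex{0} = 1
G(7) = mex{0} = 1
G(8) = mex{0} = 1
G(9) = mex{0,0} = 1
G(10) = mex{1,0,0} = 2
G(11) = mex{1,0,0} = 2
G(12) = mex{1,0,0} = 2
G(13) = mex{1,0,0} = 2
G(14) = mex{1,1,0} = 2
G(15) = mex{2,1,1} = 0
G(16) = mex{2,1,1} = 0
G(17) = mex{2,1,1} = 0
G(18) = mex{2,1,1} = 0
G(19) = mex{2,2,1} = 0
G(20) = mex{0,2,2} = 1
G(21) = mex{0,2,2} = 1
G(22) = mex{0,2,2} = 1
G(23) = mex{0,2,2} = 1
G(24) = mex{0,0,2} = 1
G(25) = mex{1,0,0} = 2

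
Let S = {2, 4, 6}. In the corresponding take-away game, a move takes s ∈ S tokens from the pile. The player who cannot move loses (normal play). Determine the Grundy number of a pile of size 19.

1

G(0) = 0
G(1) = mex{} = 0
G(2) = mex{0} = 1
G(3) = mex{0} = 1
G(4) = mex{1,0} = 2
G(5) = mex{1,0} = 2
G(6) = mex{2,1,0} = 3
G(7) = mex{2,1,0} = 3
G(8) = mex{3,2,1} = 0
G(9) = mex{3,2,1} = 0
G(10) = mex{0,3,2} = 1
G(11) = mex{0,3,2} = 1
G(12) = mex{1,0,3} = 2
G(13) = mex{1,0,3} = 2
G(14) = mex{2,1,0} = 3
G(15) = mex{2,1,0} = 3
G(16) = mex{3,2,1} = 0
G(17) = mex{3,2,1} = 0
G(18) = mex{0,3,2} = 1
G(19) = mex{0,3,2} = 1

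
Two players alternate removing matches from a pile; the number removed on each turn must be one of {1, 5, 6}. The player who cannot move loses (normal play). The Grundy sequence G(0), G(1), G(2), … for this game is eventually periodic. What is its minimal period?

n :  0  1  2  3  4  5  6  7  8  9 10 11 12 13 14 15 16 17 18 19 20 21 22 23
G :  0  1  0  1  0  1  2  3  2  3  2  0  1  0  1  0  1  2  3  2  3  2  0  1
G(n+11) = G(n) holds for n = 0,…,5 (a full window of length max(S) = 6), so the sequence is purely periodic with period 11.

11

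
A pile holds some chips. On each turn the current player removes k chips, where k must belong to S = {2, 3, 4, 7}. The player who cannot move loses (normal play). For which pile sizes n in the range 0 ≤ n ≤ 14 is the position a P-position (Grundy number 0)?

0, 1, 6, 11, 12

G(0) = 0
G(1) = mex{} = 0
G(2) = mex{0} = 1
G(3) = mex{0,0} = 1
G(4) = mex{1,0,0} = 2
G(5) = mex{1,1,0} = 2
G(6) = mex{2,1,1} = 0
G(7) = mex{2,2,1,0} = 3
G(8) = mex{0,2,2,0} = 1
G(9) = mex{3,0,2,1} = 4
G(10) = mex{1,3,0,1} = 2
G(11) = mex{4,1,3,2} = 0
G(12) = mex{2,4,1,2} = 0
G(13) = mex{0,2,4,0} = 1
G(14) = mex{0,0,2,3} = 1
P-positions are exactly the n with G(n) = 0.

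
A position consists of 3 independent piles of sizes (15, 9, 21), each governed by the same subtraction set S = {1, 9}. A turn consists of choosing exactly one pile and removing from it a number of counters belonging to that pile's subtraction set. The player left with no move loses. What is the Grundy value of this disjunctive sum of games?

1

All piles use S = {1, 9}:
G(0) = 0
G(1) = mex{0} = 1
G(2) = mex{1} = 0
G(3) = mex{0} = 1
G(4) = mex{1} = 0
G(5) = mex{0} = 1
G(6) = mex{1} = 0
G(7) = mex{0} = 1
G(8) = mex{1} = 0
G(9) = mex{0,0} = 1
G(10) = mex{1,1} = 0
G(11) = mex{0,0} = 1
G(12) = mex{1,1} = 0
G(13) = mex{0,0} = 1
G(14) = mex{1,1} = 0
G(15) = mex{0,0} = 1
G(16) = mex{1,1} = 0
G(17) = mex{0,0} = 1
G(18) = mex{1,1} = 0
G(19) = mex{0,0} = 1
G(20) = mex{1,1} = 0
G(21) = mex{0,0} = 1
Pile A: G(15) = 1.
Pile B: G(9) = 1.
Pile C: G(21) = 1.
Combined Grundy value = 1 ⊕ 1 ⊕ 1 = 1.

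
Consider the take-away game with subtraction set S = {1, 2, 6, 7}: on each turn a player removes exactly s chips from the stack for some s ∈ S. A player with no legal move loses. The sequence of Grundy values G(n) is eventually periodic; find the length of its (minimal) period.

n :  0  1  2  3  4  5  6  7  8  9 10 11 12 13 14 15 16 17
G :  0  1  2  0  1  2  3  4  0  1  2  0  1  2  3  4  0  1
G(n+8) = G(n) holds for n = 0,…,6 (a full window of length max(S) = 7), so the sequence is purely periodic with period 8.

8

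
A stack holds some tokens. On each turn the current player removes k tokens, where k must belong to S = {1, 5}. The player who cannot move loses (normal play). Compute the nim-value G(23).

1

G(0) = 0
G(1) = mex{0} = 1
G(2) = mex{1} = 0
G(3) = mex{0} = 1
G(4) = mex{1} = 0
G(5) = mex{0,0} = 1
G(6) = mex{1,1} = 0
G(7) = mex{0,0} = 1
G(8) = mex{1,1} = 0
G(9) = mex{0,0} = 1
G(10) = mex{1,1} = 0
G(11) = mex{0,0} = 1
G(12) = mex{1,1} = 0
G(13) = mex{0,0} = 1
G(14) = mex{1,1} = 0
G(15) = mex{0,0} = 1
G(16) = mex{1,1} = 0
G(17) = mex{0,0} = 1
G(18) = mex{1,1} = 0
G(19) = mex{0,0} = 1
G(20) = mex{1,1} = 0
G(21) = mex{0,0} = 1
G(22) = mex{1,1} = 0
G(23) = mex{0,0} = 1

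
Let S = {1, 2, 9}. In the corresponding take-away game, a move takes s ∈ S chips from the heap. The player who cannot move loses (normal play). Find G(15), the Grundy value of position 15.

n :  0  1  2  3  4  5  6  7  8  9 10 11 12 13 14 15
G :  0  1  2  0  1  2  0  1  2  3  0  1  2  0  1  2

2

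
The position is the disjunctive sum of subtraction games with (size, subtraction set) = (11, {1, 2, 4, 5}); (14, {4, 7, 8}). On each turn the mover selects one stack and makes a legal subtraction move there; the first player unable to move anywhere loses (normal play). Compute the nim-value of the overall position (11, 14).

Stack A, S = {1, 2, 4, 5}:
G(0) = 0
G(1) = mex{0} = 1
G(2) = mex{1,0} = 2
G(3) = mex{2,1} = 0
G(4) = mex{0,2,0} = 1
G(5) = mex{1,0,1,0} = 2
G(6) = mex{2,1,2,1} = 0
G(7) = mex{0,2,0,2} = 1
G(8) = mex{1,0,1,0} = 2
G(9) = mex{2,1,2,1} = 0
G(10) = mex{0,2,0,2} = 1
G(11) = mex{1,0,1,0} = 2
G_A(11) = 2.
Stack B, S = {4, 7, 8}:
G(0) = 0
G(1) = mex{} = 0
G(2) = mex{} = 0
G(3) = mex{} = 0
G(4) = mex{0} = 1
G(5) = mex{0} = 1
G(6) = mex{0} = 1
G(7) = mex{0,0} = 1
G(8) = mex{1,0,0} = 2
G(9) = mex{1,0,0} = 2
G(10) = mex{1,0,0} = 2
G(11) = mex{1,1,0} = 2
G(12) = mex{2,1,1} = 0
G(13) = mex{2,1,1} = 0
G(14) = mex{2,1,1} = 0
G_B(14) = 0.
Combined Grundy value = 2 ⊕ 0 = 2.

2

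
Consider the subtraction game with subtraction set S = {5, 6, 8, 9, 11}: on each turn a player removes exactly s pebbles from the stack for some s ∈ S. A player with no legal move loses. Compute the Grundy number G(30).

2

n :  0  1  2  3  4  5  6  7  8  9 10 11 12 13 14 15 16 17 18 19 20 21 22 23 24 25 26 27 28 29 30
G :  0  0  0  0  0  1  1  1  1  1  2  2  2  2  2  3  0  0  0  0  0  1  1  1  1  1  2  2  2  2  2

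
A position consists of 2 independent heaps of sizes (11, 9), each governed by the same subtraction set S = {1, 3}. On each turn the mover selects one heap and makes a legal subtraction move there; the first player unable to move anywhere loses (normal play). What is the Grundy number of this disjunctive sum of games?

All heaps use S = {1, 3}:
G(0) = 0
G(1) = mex{0} = 1
G(2) = mex{1} = 0
G(3) = mex{0,0} = 1
G(4) = mex{1,1} = 0
G(5) = mex{0,0} = 1
G(6) = mex{1,1} = 0
G(7) = mex{0,0} = 1
G(8) = mex{1,1} = 0
G(9) = mex{0,0} = 1
G(10) = mex{1,1} = 0
G(11) = mex{0,0} = 1
Heap A: G(11) = 1.
Heap B: G(9) = 1.
Combined Grundy value = 1 ⊕ 1 = 0.

0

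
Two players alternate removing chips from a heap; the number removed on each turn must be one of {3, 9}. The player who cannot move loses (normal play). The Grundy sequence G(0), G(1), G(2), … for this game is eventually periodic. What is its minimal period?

G(0) = 0
G(1) = mex{} = 0
G(2) = mex{} = 0
G(3) = mex{0} = 1
G(4) = mex{0} = 1
G(5) = mex{0} = 1
G(6) = mex{1} = 0
G(7) = mex{1} = 0
G(8) = mex{1} = 0
G(9) = mex{0,0} = 1
G(10) = mex{0,0} = 1
G(11) = mex{0,0} = 1
G(12) = mex{1,1} = 0
G(13) = mex{1,1} = 0
G(14) = mex{1,1} = 0
G(15) = mex{0,0} = 1
G(16) = mex{0,0} = 1
G(n+6) = G(n) holds for n = 0,…,8 (a full window of length max(S) = 9), so the sequence is purely periodic with period 6.

6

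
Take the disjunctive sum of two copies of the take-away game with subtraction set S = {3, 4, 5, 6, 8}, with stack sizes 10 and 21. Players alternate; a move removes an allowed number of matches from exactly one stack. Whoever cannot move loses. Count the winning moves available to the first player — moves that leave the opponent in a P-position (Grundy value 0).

All stacks use S = {3, 4, 5, 6, 8}:
G(0) = 0
G(1) = mex{} = 0
G(2) = mex{} = 0
G(3) = mex{0} = 1
G(4) = mex{0,0} = 1
G(5) = mex{0,0,0} = 1
G(6) = mex{1,0,0,0} = 2
G(7) = mex{1,1,0,0} = 2
G(8) = mex{1,1,1,0,0} = 2
G(9) = mex{2,1,1,1,0} = 3
G(10) = mex{2,2,1,1,0} = 3
G(11) = mex{2,2,2,1,1} = 0
G(12) = mex{3,2,2,2,1} = 0
G(13) = mex{3,3,2,2,1} = 0
G(14) = mex{0,3,3,2,2} = 1
G(15) = mex{0,0,3,3,2} = 1
G(16) = mex{0,0,0,3,2} = 1
G(17) = mex{1,0,0,0,3} = 2
G(18) = mex{1,1,0,0,3} = 2
G(19) = mex{1,1,1,0,0} = 2
G(20) = mex{2,1,1,1,0} = 3
G(21) = mex{2,2,1,1,0} = 3
Stack A: G(10) = 3.
Stack B: G(21) = 3.
Combined Grundy value = 3 ⊕ 3 = 0.
A winning move leaves total XOR = 0, i.e. changes one component's Grundy value g to g ⊕ X where X is the current total.
Stack A: target g' = 3⊕0 = 3, but every legal move changes the Grundy value (mex property), so 0 moves.
Stack B: target g' = 3⊕0 = 3, but every legal move changes the Grundy value (mex property), so 0 moves.

0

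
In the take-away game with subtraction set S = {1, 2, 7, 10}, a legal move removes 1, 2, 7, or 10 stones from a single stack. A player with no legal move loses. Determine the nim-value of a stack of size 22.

n :  0  1  2  3  4  5  6  7  8  9 10 11 12 13 14 15 16 17 18 19 20 21 22
G :  0  1  2  0  1  2  0  1  2  0  1  2  0  1  2  0  1  2  0  1  2  0  1

1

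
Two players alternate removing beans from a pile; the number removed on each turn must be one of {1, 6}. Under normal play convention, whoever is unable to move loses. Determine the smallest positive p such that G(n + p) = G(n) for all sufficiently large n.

n :  0  1  2  3  4  5  6  7  8  9 10 11 12 13 14 15
G :  0  1  0  1  0  1  2  0  1  0  1  0  1  2  0  1
G(n+7) = G(n) holds for n = 0,…,5 (a full window of length max(S) = 6), so the sequence is purely periodic with period 7.

7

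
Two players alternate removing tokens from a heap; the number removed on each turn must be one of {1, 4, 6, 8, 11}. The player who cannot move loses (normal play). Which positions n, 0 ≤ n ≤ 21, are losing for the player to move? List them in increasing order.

G(0) = 0
G(1) = mex{0} = 1
G(2) = mex{1} = 0
G(3) = mex{0} = 1
G(4) = mex{1,0} = 2
G(5) = mex{2,1} = 0
G(6) = mex{0,0,0} = 1
G(7) = mex{1,1,1} = 0
G(8) = mex{0,2,0,0} = 1
G(9) = mex{1,0,1,1} = 2
G(10) = mex{2,1,2,0} = 3
G(11) = mex{3,0,0,1,0} = 2
G(12) = mex{2,1,1,2,1} = 0
G(13) = mex{0,2,0,0,0} = 1
G(14) = mex{1,3,1,1,1} = 0
G(15) = mex{0,2,2,0,2} = 1
G(16) = mex{1,0,3,1,0} = 2
G(17) = mex{2,1,2,2,1} = 0
G(18) = mex{0,0,0,3,0} = 1
G(19) = mex{1,1,1,2,1} = 0
G(20) = mex{0,2,0,0,2} = 1
G(21) = mex{1,0,1,1,3} = 2
P-positions are exactly the n with G(n) = 0.

0, 2, 5, 7, 12, 14, 17, 19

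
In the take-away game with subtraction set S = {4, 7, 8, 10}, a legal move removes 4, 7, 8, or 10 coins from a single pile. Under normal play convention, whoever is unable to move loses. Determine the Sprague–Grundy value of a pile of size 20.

1

n :  0  1  2  3  4  5  6  7  8  9 10 11 12 13 14 15 16 17 18 19 20
G :  0  0  0  0  1  1  1  1  2  2  2  2  3  3  0  0  0  0  1  1  1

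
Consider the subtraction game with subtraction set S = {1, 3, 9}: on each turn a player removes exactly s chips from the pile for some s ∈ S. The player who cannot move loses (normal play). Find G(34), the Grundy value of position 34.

n :  0  1  2  3  4  5  6  7  8  9 10 11 12 13 14 15 16 17 18 19 20 21 22 23 24 25 26 27 28 29 30 31 32 33 34
G :  0  1  0  1  0  1  0  1  0  1  0  1  0  1  0  1  0  1  0  1  0  1  0  1  0  1  0  1  0  1  0  1  0  1  0

0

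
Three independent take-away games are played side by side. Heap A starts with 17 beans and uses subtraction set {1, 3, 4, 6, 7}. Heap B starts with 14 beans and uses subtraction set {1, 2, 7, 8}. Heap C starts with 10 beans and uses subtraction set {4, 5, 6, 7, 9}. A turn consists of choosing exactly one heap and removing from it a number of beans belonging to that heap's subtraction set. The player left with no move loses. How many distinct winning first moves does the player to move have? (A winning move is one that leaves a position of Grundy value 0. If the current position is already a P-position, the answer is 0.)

Heap A, S = {1, 3, 4, 6, 7}:
G(0) = 0
G(1) = mex{0} = 1
G(2) = mex{1} = 0
G(3) = mex{0,0} = 1
G(4) = mex{1,1,0} = 2
G(5) = mex{2,0,1} = 3
G(6) = mex{3,1,0,0} = 2
G(7) = mex{2,2,1,1,0} = 3
G(8) = mex{3,3,2,0,1} = 4
G(9) = mex{4,2,3,1,0} = 5
G(10) = mex{5,3,2,2,1} = 0
G(11) = mex{0,4,3,3,2} = 1
G(12) = mex{1,5,4,2,3} = 0
G(13) = mex{0,0,5,3,2} = 1
G(14) = mex{1,1,0,4,3} = 2
G(15) = mex{2,0,1,5,4} = 3
G(16) = mex{3,1,0,0,5} = 2
G(17) = mex{2,2,1,1,0} = 3
G_A(17) = 3.
Heap B, S = {1, 2, 7, 8}:
G(0) = 0
G(1) = mex{0} = 1
G(2) = mex{1,0} = 2
G(3) = mex{2,1} = 0
G(4) = mex{0,2} = 1
G(5) = mex{1,0} = 2
G(6) = mex{2,1} = 0
G(7) = mex{0,2,0} = 1
G(8) = mex{1,0,1,0} = 2
G(9) = mex{2,1,2,1} = 0
G(10) = mex{0,2,0,2} = 1
G(11) = mex{1,0,1,0} = 2
G(12) = mex{2,1,2,1} = 0
G(13) = mex{0,2,0,2} = 1
G(14) = mex{1,0,1,0} = 2
G_B(14) = 2.
Heap C, S = {4, 5, 6, 7, 9}:
n :  0  1  2  3  4  5  6  7  8  9 10
G :  0  0  0  0  1  1  1  1  2  2  2
G_C(10) = 2.
Combined Grundy value = 3 ⊕ 2 ⊕ 2 = 3.
A winning move leaves total XOR = 0, i.e. changes one component's Grundy value g to g ⊕ X where X is the current total.
Heap A: need g' = 3⊕3 = 0. Options: 17−1→G=2, 17−3→G=2, 17−4→G=1, 17−6→G=1, 17−7→G=0. Hits: 1.
Heap B: need g' = 2⊕3 = 1. Options: 14−1→G=1, 14−2→G=0, 14−7→G=1, 14−8→G=0. Hits: 2.
Heap C: need g' = 2⊕3 = 1. Options: 10−4→G=1, 10−5→G=1, 10−6→G=1, 10−7→G=0, 10−9→G=0. Hits: 3.

6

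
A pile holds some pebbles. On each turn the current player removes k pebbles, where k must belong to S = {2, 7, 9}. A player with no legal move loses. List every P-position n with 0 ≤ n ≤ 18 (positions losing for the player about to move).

G(0) = 0
G(1) = mex{} = 0
G(2) = mex{0} = 1
G(3) = mex{0} = 1
G(4) = mex{1} = 0
G(5) = mex{1} = 0
G(6) = mex{0} = 1
G(7) = mex{0,0} = 1
G(8) = mex{1,0} = 2
G(9) = mex{1,1,0} = 2
G(10) = mex{2,1,0} = 3
G(11) = mex{2,0,1} = 3
G(12) = mex{3,0,1} = 2
G(13) = mex{3,1,0} = 2
G(14) = mex{2,1,0} = 3
G(15) = mex{2,2,1} = 0
G(16) = mex{3,2,1} = 0
G(17) = mex{0,3,2} = 1
G(18) = mex{0,3,2} = 1
P-positions are exactly the n with G(n) = 0.

0, 1, 4, 5, 15, 16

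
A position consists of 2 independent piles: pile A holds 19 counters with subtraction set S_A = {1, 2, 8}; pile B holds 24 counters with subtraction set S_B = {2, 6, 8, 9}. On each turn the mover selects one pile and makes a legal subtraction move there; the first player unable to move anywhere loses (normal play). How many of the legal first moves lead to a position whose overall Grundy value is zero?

4

Pile A, S = {1, 2, 8}:
n :  0  1  2  3  4  5  6  7  8  9 10 11 12 13 14 15 16 17 18 19
G :  0  1  2  0  1  2  0  1  2  0  1  2  0  1  2  0  1  2  0  1
G_A(19) = 1.
Pile B, S = {2, 6, 8, 9}:
G(0) = 0
G(1) = mex{} = 0
G(2) = mex{0} = 1
G(3) = mex{0} = 1
G(4) = mex{1} = 0
G(5) = mex{1} = 0
G(6) = mex{0,0} = 1
G(7) = mex{0,0} = 1
G(8) = mex{1,1,0} = 2
G(9) = mex{1,1,0,0} = 2
G(10) = mex{2,0,1,0} = 3
G(11) = mex{2,0,1,1} = 3
G(12) = mex{3,1,0,1} = 2
G(13) = mex{3,1,0,0} = 2
G(14) = mex{2,2,1,0} = 3
G(15) = mex{2,2,1,1} = 0
G(16) = mex{3,3,2,1} = 0
G(17) = mex{0,3,2,2} = 1
G(18) = mex{0,2,3,2} = 1
G(19) = mex{1,2,3,3} = 0
G(20) = mex{1,3,2,3} = 0
G(21) = mex{0,0,2,2} = 1
G(22) = mex{0,0,3,2} = 1
G(23) = mex{1,1,0,3} = 2
G(24) = mex{1,1,0,0} = 2
G_B(24) = 2.
Combined Grundy value = 1 ⊕ 2 = 3.
A winning move leaves total XOR = 0, i.e. changes one component's Grundy value g to g ⊕ X where X is the current total.
Pile A: need g' = 1⊕3 = 2. Options: 19−1→G=0, 19−2→G=2, 19−8→G=2. Hits: 2.
Pile B: need g' = 2⊕3 = 1. Options: 24−2→G=1, 24−6→G=1, 24−8→G=0, 24−9→G=0. Hits: 2.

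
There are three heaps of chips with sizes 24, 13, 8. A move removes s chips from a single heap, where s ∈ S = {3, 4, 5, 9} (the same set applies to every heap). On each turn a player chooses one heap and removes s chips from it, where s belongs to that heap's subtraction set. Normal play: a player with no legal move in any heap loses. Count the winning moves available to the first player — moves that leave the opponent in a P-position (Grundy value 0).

All heaps use S = {3, 4, 5, 9}:
n :  0  1  2  3  4  5  6  7  8  9 10 11 12 13 14 15 16 17 18 19 20 21 22 23 24
G :  0  0  0  1  1  1  2  2  0  3  3  1  4  2  0  0  0  1  1  1  2  2  0  3  3
Heap A: G(24) = 3.
Heap B: G(13) = 2.
Heap C: G(8) = 0.
Combined Grundy value = 3 ⊕ 2 ⊕ 0 = 1.
A winning move leaves total XOR = 0, i.e. changes one component's Grundy value g to g ⊕ X where X is the current total.
Heap A: need g' = 3⊕1 = 2. Options: 24−3→G=2, 24−4→G=2, 24−5→G=1, 24−9→G=0. Hits: 2.
Heap B: need g' = 2⊕1 = 3. Options: 13−3→G=3, 13−4→G=3, 13−5→G=0, 13−9→G=1. Hits: 2.
Heap C: need g' = 0⊕1 = 1. Options: 8−3→G=1, 8−4→G=1, 8−5→G=1. Hits: 3.

7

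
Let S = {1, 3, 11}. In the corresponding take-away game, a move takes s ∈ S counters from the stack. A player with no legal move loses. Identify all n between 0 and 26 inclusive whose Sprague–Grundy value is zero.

n :  0  1  2  3  4  5  6  7  8  9 10 11 12 13 14 15 16 17 18 19 20 21 22 23 24 25 26
G :  0  1  0  1  0  1  0  1  0  1  0  1  0  1  0  1  0  1  0  1  0  1  0  1  0  1  0
P-positions are exactly the n with G(n) = 0.

0, 2, 4, 6, 8, 10, 12, 14, 16, 18, 20, 22, 24, 26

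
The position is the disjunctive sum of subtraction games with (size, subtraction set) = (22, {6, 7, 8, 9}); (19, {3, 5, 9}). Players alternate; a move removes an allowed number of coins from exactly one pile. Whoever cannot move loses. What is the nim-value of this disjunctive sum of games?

0

Pile A, S = {6, 7, 8, 9}:
n :  0  1  2  3  4  5  6  7  8  9 10 11 12 13 14 15 16 17 18 19 20 21 22
G :  0  0  0  0  0  0  1  1  1  1  1  1  2  2  2  0  0  0  0  0  0  1  1
G_A(22) = 1.
Pile B, S = {3, 5, 9}:
n :  0  1  2  3  4  5  6  7  8  9 10 11 12 13 14 15 16 17 18 19
G :  0  0  0  1  1  1  2  2  0  3  3  1  0  2  0  1  0  1  0  1
G_B(19) = 1.
Combined Grundy value = 1 ⊕ 1 = 0.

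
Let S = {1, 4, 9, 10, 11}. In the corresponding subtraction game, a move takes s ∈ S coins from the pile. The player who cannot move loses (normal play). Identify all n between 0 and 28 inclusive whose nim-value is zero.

0, 2, 5, 7, 19, 21, 24, 26

n :  0  1  2  3  4  5  6  7  8  9 10 11 12 13 14 15 16 17 18 19 20 21 22 23 24 25 26 27 28
G :  0  1  0  1  2  0  1  0  1  2  3  2  3  4  5  3  2  3  4  0  1  0  1  2  0  1  0  1  2
P-positions are exactly the n with G(n) = 0.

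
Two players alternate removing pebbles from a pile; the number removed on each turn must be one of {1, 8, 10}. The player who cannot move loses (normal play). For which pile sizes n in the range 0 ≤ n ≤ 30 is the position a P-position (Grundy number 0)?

n :  0  1  2  3  4  5  6  7  8  9 10 11 12 13 14 15 16 17 18 19 20 21 22 23 24 25 26 27 28 29 30
G :  0  1  0  1  0  1  0  1  2  0  1  0  1  0  1  0  1  2  0  1  0  1  0  1  0  1  2  0  1  0  1
P-positions are exactly the n with G(n) = 0.

0, 2, 4, 6, 9, 11, 13, 15, 18, 20, 22, 24, 27, 29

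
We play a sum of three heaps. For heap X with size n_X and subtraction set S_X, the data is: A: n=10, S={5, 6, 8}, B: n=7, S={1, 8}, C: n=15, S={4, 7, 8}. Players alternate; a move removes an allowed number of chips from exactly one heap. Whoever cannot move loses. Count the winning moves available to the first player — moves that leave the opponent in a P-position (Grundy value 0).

Heap A, S = {5, 6, 8}:
G(0) = 0
G(1) = mex{} = 0
G(2) = mex{} = 0
G(3) = mex{} = 0
G(4) = mex{} = 0
G(5) = mex{0} = 1
G(6) = mex{0,0} = 1
G(7) = mex{0,0} = 1
G(8) = mex{0,0,0} = 1
G(9) = mex{0,0,0} = 1
G(10) = mex{1,0,0} = 2
G_A(10) = 2.
Heap B, S = {1, 8}:
G(0) = 0
G(1) = mex{0} = 1
G(2) = mex{1} = 0
G(3) = mex{0} = 1
G(4) = mex{1} = 0
G(5) = mex{0} = 1
G(6) = mex{1} = 0
G(7) = mex{0} = 1
G_B(7) = 1.
Heap C, S = {4, 7, 8}:
n :  0  1  2  3  4  5  6  7  8  9 10 11 12 13 14 15
G :  0  0  0  0  1  1  1  1  2  2  2  2  0  0  0  0
G_C(15) = 0.
Combined Grundy value = 2 ⊕ 1 ⊕ 0 = 3.
A winning move leaves total XOR = 0, i.e. changes one component's Grundy value g to g ⊕ X where X is the current total.
Heap A: need g' = 2⊕3 = 1. Options: 10−5→G=1, 10−6→G=0, 10−8→G=0. Hits: 1.
Heap B: need g' = 1⊕3 = 2. Options: 7−1→G=0. Hits: 0.
Heap C: need g' = 0⊕3 = 3. Options: 15−4→G=2, 15−7→G=2, 15−8→G=1. Hits: 0.

1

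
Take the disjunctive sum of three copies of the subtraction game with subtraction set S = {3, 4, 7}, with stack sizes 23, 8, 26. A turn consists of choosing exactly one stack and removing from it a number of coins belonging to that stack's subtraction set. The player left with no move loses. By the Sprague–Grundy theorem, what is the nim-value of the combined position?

All stacks use S = {3, 4, 7}:
G(0) = 0
G(1) = mex{} = 0
G(2) = mex{} = 0
G(3) = mex{0} = 1
G(4) = mex{0,0} = 1
G(5) = mex{0,0} = 1
G(6) = mex{1,0} = 2
G(7) = mex{1,1,0} = 2
G(8) = mex{1,1,0} = 2
G(9) = mex{2,1,0} = 3
G(10) = mex{2,2,1} = 0
G(11) = mex{2,2,1} = 0
G(12) = mex{3,2,1} = 0
G(13) = mex{0,3,2} = 1
G(14) = mex{0,0,2} = 1
G(15) = mex{0,0,2} = 1
G(16) = mex{1,0,3} = 2
G(17) = mex{1,1,0} = 2
G(18) = mex{1,1,0} = 2
G(19) = mex{2,1,0} = 3
G(20) = mex{2,2,1} = 0
G(21) = mex{2,2,1} = 0
G(22) = mex{3,2,1} = 0
G(23) = mex{0,3,2} = 1
G(24) = mex{0,0,2} = 1
G(25) = mex{0,0,2} = 1
G(26) = mex{1,0,3} = 2
Stack A: G(23) = 1.
Stack B: G(8) = 2.
Stack C: G(26) = 2.
Combined Grundy value = 1 ⊕ 2 ⊕ 2 = 1.

1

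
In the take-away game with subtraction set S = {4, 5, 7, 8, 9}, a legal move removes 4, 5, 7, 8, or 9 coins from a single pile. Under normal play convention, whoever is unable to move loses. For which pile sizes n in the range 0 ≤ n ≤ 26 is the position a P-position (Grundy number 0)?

n :  0  1  2  3  4  5  6  7  8  9 10 11 12 13 14 15 16 17 18 19 20 21 22 23 24 25 26
G :  0  0  0  0  1  1  1  1  2  2  2  2  3  0  0  0  0  1  1  1  1  2  2  2  2  3  0
P-positions are exactly the n with G(n) = 0.

0, 1, 2, 3, 13, 14, 15, 16, 26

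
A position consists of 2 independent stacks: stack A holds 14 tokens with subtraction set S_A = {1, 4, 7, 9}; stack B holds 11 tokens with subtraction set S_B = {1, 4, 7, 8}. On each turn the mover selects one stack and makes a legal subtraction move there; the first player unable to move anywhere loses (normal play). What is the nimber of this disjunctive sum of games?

Stack A, S = {1, 4, 7, 9}:
G(0) = 0
G(1) = mex{0} = 1
G(2) = mex{1} = 0
G(3) = mex{0} = 1
G(4) = mex{1,0} = 2
G(5) = mex{2,1} = 0
G(6) = mex{0,0} = 1
G(7) = mex{1,1,0} = 2
G(8) = mex{2,2,1} = 0
G(9) = mex{0,0,0,0} = 1
G(10) = mex{1,1,1,1} = 0
G(11) = mex{0,2,2,0} = 1
G(12) = mex{1,0,0,1} = 2
G(13) = mex{2,1,1,2} = 0
G(14) = mex{0,0,2,0} = 1
G_A(14) = 1.
Stack B, S = {1, 4, 7, 8}:
n :  0  1  2  3  4  5  6  7  8  9 10 11
G :  0  1  0  1  2  0  1  2  3  2  3  0
G_B(11) = 0.
Combined Grundy value = 1 ⊕ 0 = 1.

1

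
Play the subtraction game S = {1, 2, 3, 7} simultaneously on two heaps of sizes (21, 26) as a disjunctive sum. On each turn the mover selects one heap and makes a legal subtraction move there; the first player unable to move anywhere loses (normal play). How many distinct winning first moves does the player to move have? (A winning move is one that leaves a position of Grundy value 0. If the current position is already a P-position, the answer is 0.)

All heaps use S = {1, 2, 3, 7}:
G(0) = 0
G(1) = mex{0} = 1
G(2) = mex{1,0} = 2
G(3) = mex{2,1,0} = 3
G(4) = mex{3,2,1} = 0
G(5) = mex{0,3,2} = 1
G(6) = mex{1,0,3} = 2
G(7) = mex{2,1,0,0} = 3
G(8) = mex{3,2,1,1} = 0
G(9) = mex{0,3,2,2} = 1
G(10) = mex{1,0,3,3} = 2
G(11) = mex{2,1,0,0} = 3
G(12) = mex{3,2,1,1} = 0
G(13) = mex{0,3,2,2} = 1
G(14) = mex{1,0,3,3} = 2
G(15) = mex{2,1,0,0} = 3
G(16) = mex{3,2,1,1} = 0
G(17) = mex{0,3,2,2} = 1
G(18) = mex{1,0,3,3} = 2
G(19) = mex{2,1,0,0} = 3
G(20) = mex{3,2,1,1} = 0
G(21) = mex{0,3,2,2} = 1
G(22) = mex{1,0,3,3} = 2
G(23) = mex{2,1,0,0} = 3
G(24) = mex{3,2,1,1} = 0
G(25) = mex{0,3,2,2} = 1
G(26) = mex{1,0,3,3} = 2
Heap A: G(21) = 1.
Heap B: G(26) = 2.
Combined Grundy value = 1 ⊕ 2 = 3.
A winning move leaves total XOR = 0, i.e. changes one component's Grundy value g to g ⊕ X where X is the current total.
Heap A: need g' = 1⊕3 = 2. Options: 21−1→G=0, 21−2→G=3, 21−3→G=2, 21−7→G=2. Hits: 2.
Heap B: need g' = 2⊕3 = 1. Options: 26−1→G=1, 26−2→G=0, 26−3→G=3, 26−7→G=3. Hits: 1.

3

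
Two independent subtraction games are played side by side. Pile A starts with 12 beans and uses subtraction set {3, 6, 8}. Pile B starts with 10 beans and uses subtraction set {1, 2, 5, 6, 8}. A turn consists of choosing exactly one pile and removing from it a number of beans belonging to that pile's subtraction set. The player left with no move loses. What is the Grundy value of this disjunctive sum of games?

Pile A, S = {3, 6, 8}:
n :  0  1  2  3  4  5  6  7  8  9 10 11 12
G :  0  0  0  1  1  1  2  2  2  3  3  0  0
G_A(12) = 0.
Pile B, S = {1, 2, 5, 6, 8}:
n :  0  1  2  3  4  5  6  7  8  9 10
G :  0  1  2  0  1  2  3  0  1  2  0
G_B(10) = 0.
Combined Grundy value = 0 ⊕ 0 = 0.

0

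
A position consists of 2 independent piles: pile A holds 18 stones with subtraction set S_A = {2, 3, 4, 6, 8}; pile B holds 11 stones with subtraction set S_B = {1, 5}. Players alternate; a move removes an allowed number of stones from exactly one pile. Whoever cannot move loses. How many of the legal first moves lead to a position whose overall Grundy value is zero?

Pile A, S = {2, 3, 4, 6, 8}:
G(0) = 0
G(1) = mex{} = 0
G(2) = mex{0} = 1
G(3) = mex{0,0} = 1
G(4) = mex{1,0,0} = 2
G(5) = mex{1,1,0} = 2
G(6) = mex{2,1,1,0} = 3
G(7) = mex{2,2,1,0} = 3
G(8) = mex{3,2,2,1,0} = 4
G(9) = mex{3,3,2,1,0} = 4
G(10) = mex{4,3,3,2,1} = 0
G(11) = mex{4,4,3,2,1} = 0
G(12) = mex{0,4,4,3,2} = 1
G(13) = mex{0,0,4,3,2} = 1
G(14) = mex{1,0,0,4,3} = 2
G(15) = mex{1,1,0,4,3} = 2
G(16) = mex{2,1,1,0,4} = 3
G(17) = mex{2,2,1,0,4} = 3
G(18) = mex{3,2,2,1,0} = 4
G_A(18) = 4.
Pile B, S = {1, 5}:
G(0) = 0
G(1) = mex{0} = 1
G(2) = mex{1} = 0
G(3) = mex{0} = 1
G(4) = mex{1} = 0
G(5) = mex{0,0} = 1
G(6) = mex{1,1} = 0
G(7) = mex{0,0} = 1
G(8) = mex{1,1} = 0
G(9) = mex{0,0} = 1
G(10) = mex{1,1} = 0
G(11) = mex{0,0} = 1
G_B(11) = 1.
Combined Grundy value = 4 ⊕ 1 = 5.
A winning move leaves total XOR = 0, i.e. changes one component's Grundy value g to g ⊕ X where X is the current total.
Pile A: need g' = 4⊕5 = 1. Options: 18−2→G=3, 18−3→G=2, 18−4→G=2, 18−6→G=1, 18−8→G=0. Hits: 1.
Pile B: need g' = 1⊕5 = 4. Options: 11−1→G=0, 11−5→G=0. Hits: 0.

1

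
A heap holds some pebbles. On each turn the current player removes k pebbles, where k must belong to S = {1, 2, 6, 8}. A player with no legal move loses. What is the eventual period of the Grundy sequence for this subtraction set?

G(0) = 0
G(1) = mex{0} = 1
G(2) = mex{1,0} = 2
G(3) = mex{2,1} = 0
G(4) = mex{0,2} = 1
G(5) = mex{1,0} = 2
G(6) = mex{2,1,0} = 3
G(7) = mex{3,2,1} = 0
G(8) = mex{0,3,2,0} = 1
G(9) = mex{1,0,0,1} = 2
G(10) = mex{2,1,1,2} = 0
G(11) = mex{0,2,2,0} = 1
G(12) = mex{1,0,3,1} = 2
G(13) = mex{2,1,0,2} = 3
G(14) = mex{3,2,1,3} = 0
G(15) = mex{0,3,2,0} = 1
G(16) = mex{1,0,0,1} = 2
G(n+7) = G(n) holds for n = 0,…,7 (a full window of length max(S) = 8), so the sequence is purely periodic with period 7.

7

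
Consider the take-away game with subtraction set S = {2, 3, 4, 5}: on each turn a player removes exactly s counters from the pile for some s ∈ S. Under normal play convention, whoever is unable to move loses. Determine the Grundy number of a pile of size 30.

1

n :  0  1  2  3  4  5  6  7  8  9 10 11 12 13 14 15 16 17 18 19 20 21 22 23 24 25 26 27 28 29 30
G :  0  0  1  1  2  2  3  0  0  1  1  2  2  3  0  0  1  1  2  2  3  0  0  1  1  2  2  3  0  0  1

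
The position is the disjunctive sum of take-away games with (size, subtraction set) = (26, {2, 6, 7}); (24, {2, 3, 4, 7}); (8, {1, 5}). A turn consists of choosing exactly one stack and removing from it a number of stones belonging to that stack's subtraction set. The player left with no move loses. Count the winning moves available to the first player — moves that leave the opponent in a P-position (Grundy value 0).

7

Stack A, S = {2, 6, 7}:
G(0) = 0
G(1) = mex{} = 0
G(2) = mex{0} = 1
G(3) = mex{0} = 1
G(4) = mex{1} = 0
G(5) = mex{1} = 0
G(6) = mex{0,0} = 1
G(7) = mex{0,0,0} = 1
G(8) = mex{1,1,0} = 2
G(9) = mex{1,1,1} = 0
G(10) = mex{2,0,1} = 3
G(11) = mex{0,0,0} = 1
G(12) = mex{3,1,0} = 2
G(13) = mex{1,1,1} = 0
G(14) = mex{2,2,1} = 0
G(15) = mex{0,0,2} = 1
G(16) = mex{0,3,0} = 1
G(17) = mex{1,1,3} = 0
G(18) = mex{1,2,1} = 0
G(19) = mex{0,0,2} = 1
G(20) = mex{0,0,0} = 1
G(21) = mex{1,1,0} = 2
G(22) = mex{1,1,1} = 0
G(23) = mex{2,0,1} = 3
G(24) = mex{0,0,0} = 1
G(25) = mex{3,1,0} = 2
G(26) = mex{1,1,1} = 0
G_A(26) = 0.
Stack B, S = {2, 3, 4, 7}:
G(0) = 0
G(1) = mex{} = 0
G(2) = mex{0} = 1
G(3) = mex{0,0} = 1
G(4) = mex{1,0,0} = 2
G(5) = mex{1,1,0} = 2
G(6) = mex{2,1,1} = 0
G(7) = mex{2,2,1,0} = 3
G(8) = mex{0,2,2,0} = 1
G(9) = mex{3,0,2,1} = 4
G(10) = mex{1,3,0,1} = 2
G(11) = mex{4,1,3,2} = 0
G(12) = mex{2,4,1,2} = 0
G(13) = mex{0,2,4,0} = 1
G(14) = mex{0,0,2,3} = 1
G(15) = mex{1,0,0,1} = 2
G(16) = mex{1,1,0,4} = 2
G(17) = mex{2,1,1,2} = 0
G(18) = mex{2,2,1,0} = 3
G(19) = mex{0,2,2,0} = 1
G(20) = mex{3,0,2,1} = 4
G(21) = mex{1,3,0,1} = 2
G(22) = mex{4,1,3,2} = 0
G(23) = mex{2,4,1,2} = 0
G(24) = mex{0,2,4,0} = 1
G_B(24) = 1.
Stack C, S = {1, 5}:
n : 0 1 2 3 4 5 6 7 8
G : 0 1 0 1 0 1 0 1 0
G_C(8) = 0.
Combined Grundy value = 0 ⊕ 1 ⊕ 0 = 1.
A winning move leaves total XOR = 0, i.e. changes one component's Grundy value g to g ⊕ X where X is the current total.
Stack A: need g' = 0⊕1 = 1. Options: 26−2→G=1, 26−6→G=1, 26−7→G=1. Hits: 3.
Stack B: need g' = 1⊕1 = 0. Options: 24−2→G=0, 24−3→G=2, 24−4→G=4, 24−7→G=0. Hits: 2.
Stack C: need g' = 0⊕1 = 1. Options: 8−1→G=1, 8−5→G=1. Hits: 2.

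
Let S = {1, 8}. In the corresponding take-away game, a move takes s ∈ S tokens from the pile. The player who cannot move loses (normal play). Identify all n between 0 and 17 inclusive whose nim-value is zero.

0, 2, 4, 6, 9, 11, 13, 15

n :  0  1  2  3  4  5  6  7  8  9 10 11 12 13 14 15 16 17
G :  0  1  0  1  0  1  0  1  2  0  1  0  1  0  1  0  1  2
P-positions are exactly the n with G(n) = 0.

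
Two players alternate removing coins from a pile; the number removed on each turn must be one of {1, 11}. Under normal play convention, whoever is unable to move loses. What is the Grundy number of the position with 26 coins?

0

G(0) = 0
G(1) = mex{0} = 1
G(2) = mex{1} = 0
G(3) = mex{0} = 1
G(4) = mex{1} = 0
G(5) = mex{0} = 1
G(6) = mex{1} = 0
G(7) = mex{0} = 1
G(8) = mex{1} = 0
G(9) = mex{0} = 1
G(10) = mex{1} = 0
G(11) = mex{0,0} = 1
G(12) = mex{1,1} = 0
G(13) = mex{0,0} = 1
G(14) = mex{1,1} = 0
G(15) = mex{0,0} = 1
G(16) = mex{1,1} = 0
G(17) = mex{0,0} = 1
G(18) = mex{1,1} = 0
G(19) = mex{0,0} = 1
G(20) = mex{1,1} = 0
G(21) = mex{0,0} = 1
G(22) = mex{1,1} = 0
G(23) = mex{0,0} = 1
G(24) = mex{1,1} = 0
G(25) = mex{0,0} = 1
G(26) = mex{1,1} = 0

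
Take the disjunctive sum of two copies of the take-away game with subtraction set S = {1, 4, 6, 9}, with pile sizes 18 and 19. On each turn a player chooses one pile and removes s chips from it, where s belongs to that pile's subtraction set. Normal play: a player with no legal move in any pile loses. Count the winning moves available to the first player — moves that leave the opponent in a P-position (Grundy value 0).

4

All piles use S = {1, 4, 6, 9}:
G(0) = 0
G(1) = mex{0} = 1
G(2) = mex{1} = 0
G(3) = mex{0} = 1
G(4) = mex{1,0} = 2
G(5) = mex{2,1} = 0
G(6) = mex{0,0,0} = 1
G(7) = mex{1,1,1} = 0
G(8) = mex{0,2,0} = 1
G(9) = mex{1,0,1,0} = 2
G(10) = mex{2,1,2,1} = 0
G(11) = mex{0,0,0,0} = 1
G(12) = mex{1,1,1,1} = 0
G(13) = mex{0,2,0,2} = 1
G(14) = mex{1,0,1,0} = 2
G(15) = mex{2,1,2,1} = 0
G(16) = mex{0,0,0,0} = 1
G(17) = mex{1,1,1,1} = 0
G(18) = mex{0,2,0,2} = 1
G(19) = mex{1,0,1,0} = 2
Pile A: G(18) = 1.
Pile B: G(19) = 2.
Combined Grundy value = 1 ⊕ 2 = 3.
A winning move leaves total XOR = 0, i.e. changes one component's Grundy value g to g ⊕ X where X is the current total.
Pile A: need g' = 1⊕3 = 2. Options: 18−1→G=0, 18−4→G=2, 18−6→G=0, 18−9→G=2. Hits: 2.
Pile B: need g' = 2⊕3 = 1. Options: 19−1→G=1, 19−4→G=0, 19−6→G=1, 19−9→G=0. Hits: 2.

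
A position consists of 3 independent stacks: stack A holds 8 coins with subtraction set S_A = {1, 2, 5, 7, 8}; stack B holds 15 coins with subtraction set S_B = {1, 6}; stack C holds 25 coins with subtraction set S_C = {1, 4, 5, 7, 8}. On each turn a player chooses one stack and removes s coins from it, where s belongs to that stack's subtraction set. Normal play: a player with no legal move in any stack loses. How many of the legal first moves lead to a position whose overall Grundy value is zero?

4

Stack A, S = {1, 2, 5, 7, 8}:
n : 0 1 2 3 4 5 6 7 8
G : 0 1 2 0 1 2 0 1 2
G_A(8) = 2.
Stack B, S = {1, 6}:
G(0) = 0
G(1) = mex{0} = 1
G(2) = mex{1} = 0
G(3) = mex{0} = 1
G(4) = mex{1} = 0
G(5) = mex{0} = 1
G(6) = mex{1,0} = 2
G(7) = mex{2,1} = 0
G(8) = mex{0,0} = 1
G(9) = mex{1,1} = 0
G(10) = mex{0,0} = 1
G(11) = mex{1,1} = 0
G(12) = mex{0,2} = 1
G(13) = mex{1,0} = 2
G(14) = mex{2,1} = 0
G(15) = mex{0,0} = 1
G_B(15) = 1.
Stack C, S = {1, 4, 5, 7, 8}:
G(0) = 0
G(1) = mex{0} = 1
G(2) = mex{1} = 0
G(3) = mex{0} = 1
G(4) = mex{1,0} = 2
G(5) = mex{2,1,0} = 3
G(6) = mex{3,0,1} = 2
G(7) = mex{2,1,0,0} = 3
G(8) = mex{3,2,1,1,0} = 4
G(9) = mex{4,3,2,0,1} = 5
G(10) = mex{5,2,3,1,0} = 4
G(11) = mex{4,3,2,2,1} = 0
G(12) = mex{0,4,3,3,2} = 1
G(13) = mex{1,5,4,2,3} = 0
G(14) = mex{0,4,5,3,2} = 1
G(15) = mex{1,0,4,4,3} = 2
G(16) = mex{2,1,0,5,4} = 3
G(17) = mex{3,0,1,4,5} = 2
G(18) = mex{2,1,0,0,4} = 3
G(19) = mex{3,2,1,1,0} = 4
G(20) = mex{4,3,2,0,1} = 5
G(21) = mex{5,2,3,1,0} = 4
G(22) = mex{4,3,2,2,1} = 0
G(23) = mex{0,4,3,3,2} = 1
G(24) = mex{1,5,4,2,3} = 0
G(25) = mex{0,4,5,3,2} = 1
G_C(25) = 1.
Combined Grundy value = 2 ⊕ 1 ⊕ 1 = 2.
A winning move leaves total XOR = 0, i.e. changes one component's Grundy value g to g ⊕ X where X is the current total.
Stack A: need g' = 2⊕2 = 0. Options: 8−1→G=1, 8−2→G=0, 8−5→G=0, 8−7→G=1, 8−8→G=0. Hits: 3.
Stack B: need g' = 1⊕2 = 3. Options: 15−1→G=0, 15−6→G=0. Hits: 0.
Stack C: need g' = 1⊕2 = 3. Options: 25−1→G=0, 25−4→G=4, 25−5→G=5, 25−7→G=3, 25−8→G=2. Hits: 1.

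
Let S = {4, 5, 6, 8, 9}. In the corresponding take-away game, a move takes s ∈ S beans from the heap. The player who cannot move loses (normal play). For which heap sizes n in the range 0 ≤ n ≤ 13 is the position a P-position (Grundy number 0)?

n :  0  1  2  3  4  5  6  7  8  9 10 11 12 13
G :  0  0  0  0  1  1  1  1  2  2  2  2  3  0
P-positions are exactly the n with G(n) = 0.

0, 1, 2, 3, 13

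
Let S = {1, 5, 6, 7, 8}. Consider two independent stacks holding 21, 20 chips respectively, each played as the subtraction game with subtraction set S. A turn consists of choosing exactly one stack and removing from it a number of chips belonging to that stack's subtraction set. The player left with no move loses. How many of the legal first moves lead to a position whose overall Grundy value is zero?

2

All stacks use S = {1, 5, 6, 7, 8}:
n :  0  1  2  3  4  5  6  7  8  9 10 11 12 13 14 15 16 17 18 19 20 21
G :  0  1  0  1  0  1  2  3  2  3  2  3  4  0  1  0  1  0  1  2  3  2
Stack A: G(21) = 2.
Stack B: G(20) = 3.
Combined Grundy value = 2 ⊕ 3 = 1.
A winning move leaves total XOR = 0, i.e. changes one component's Grundy value g to g ⊕ X where X is the current total.
Stack A: need g' = 2⊕1 = 3. Options: 21−1→G=3, 21−5→G=1, 21−6→G=0, 21−7→G=1, 21−8→G=0. Hits: 1.
Stack B: need g' = 3⊕1 = 2. Options: 20−1→G=2, 20−5→G=0, 20−6→G=1, 20−7→G=0, 20−8→G=4. Hits: 1.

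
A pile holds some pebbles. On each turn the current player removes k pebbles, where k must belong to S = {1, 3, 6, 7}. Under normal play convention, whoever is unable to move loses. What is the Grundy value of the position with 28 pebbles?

n :  0  1  2  3  4  5  6  7  8  9 10 11 12 13 14 15 16 17 18 19 20 21 22 23 24 25 26 27 28
G :  0  1  0  1  0  1  2  3  2  3  2  3  0  1  0  1  0  1  2  3  2  3  2  3  0  1  0  1  0

0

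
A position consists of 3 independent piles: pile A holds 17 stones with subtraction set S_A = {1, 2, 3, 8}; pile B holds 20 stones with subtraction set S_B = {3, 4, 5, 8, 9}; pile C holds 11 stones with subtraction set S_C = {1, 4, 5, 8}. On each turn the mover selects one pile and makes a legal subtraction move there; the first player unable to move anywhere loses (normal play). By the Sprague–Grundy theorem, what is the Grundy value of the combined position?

Pile A, S = {1, 2, 3, 8}:
n :  0  1  2  3  4  5  6  7  8  9 10 11 12 13 14 15 16 17
G :  0  1  2  3  0  1  2  3  4  0  1  2  3  0  1  2  3  4
G_A(17) = 4.
Pile B, S = {3, 4, 5, 8, 9}:
n :  0  1  2  3  4  5  6  7  8  9 10 11 12 13 14 15 16 17 18 19 20
G :  0  0  0  1  1  1  2  2  2  3  3  3  0  0  0  1  1  1  2  2  2
G_B(20) = 2.
Pile C, S = {1, 4, 5, 8}:
n :  0  1  2  3  4  5  6  7  8  9 10 11
G :  0  1  0  1  2  3  2  3  4  0  1  0
G_C(11) = 0.
Combined Grundy value = 4 ⊕ 2 ⊕ 0 = 6.

6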